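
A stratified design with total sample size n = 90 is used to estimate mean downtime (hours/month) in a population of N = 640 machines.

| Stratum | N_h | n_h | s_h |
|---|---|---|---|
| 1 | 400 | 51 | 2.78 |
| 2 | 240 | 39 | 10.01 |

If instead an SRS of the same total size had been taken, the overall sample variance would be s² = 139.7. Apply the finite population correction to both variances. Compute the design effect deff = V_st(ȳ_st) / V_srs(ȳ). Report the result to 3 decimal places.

deff ≈ 0.266

V̂(ȳ_st) = Σ W_h² (1 − n_h/N_h) s_h²/n_h, with W_h = N_h/N and N = 640:
  stratum 1: (400/640)²·(1 − 51/400)·2.78²/51 = 0.051647
  stratum 2: (240/640)²·(1 − 39/240)·10.01²/39 = 0.302587
V_st = 0.354234
V_srs = (1 − 90/640)·139.7/90 = 1.33394
deff = V_st / V_srs = 0.354234/1.33394 = 0.2656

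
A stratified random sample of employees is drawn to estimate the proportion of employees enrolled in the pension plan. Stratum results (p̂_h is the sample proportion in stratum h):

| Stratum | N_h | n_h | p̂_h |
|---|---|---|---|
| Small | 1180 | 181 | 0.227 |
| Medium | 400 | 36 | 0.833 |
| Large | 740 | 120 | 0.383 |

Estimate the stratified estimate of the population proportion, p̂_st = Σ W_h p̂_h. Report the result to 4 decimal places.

p̂_st ≈ 0.3812

N = 2320; stratum weights W_h = N_h/N.
p̂_st = Σ W_h p̂_h = (1180·0.227 + 400·0.833 + 740·0.383)/2320 = 0.38124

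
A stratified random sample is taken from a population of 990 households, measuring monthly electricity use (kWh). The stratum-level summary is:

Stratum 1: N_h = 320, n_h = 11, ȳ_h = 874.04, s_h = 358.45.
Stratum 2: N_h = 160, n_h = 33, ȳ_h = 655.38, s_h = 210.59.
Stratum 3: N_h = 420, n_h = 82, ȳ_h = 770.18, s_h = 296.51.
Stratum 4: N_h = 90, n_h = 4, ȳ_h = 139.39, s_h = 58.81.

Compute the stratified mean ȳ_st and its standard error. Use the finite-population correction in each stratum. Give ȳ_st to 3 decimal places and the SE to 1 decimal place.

ȳ_st ≈ 727.853, SE ≈ 37.0

ȳ_st = Σ W_h ȳ_h = (320·874.04 + 160·655.38 + 420·770.18 + 90·139.39)/990 = 727.85283
V̂(ȳ_st) = Σ W_h² (1 − n_h/N_h) s_h²/n_h, with W_h = N_h/N and N = 990:
  stratum 1: (320/990)²·(1 − 11/320)·358.45²/11 = 1178.43
  stratum 2: (160/990)²·(1 − 33/160)·210.59²/33 = 27.8622
  stratum 3: (420/990)²·(1 − 82/420)·296.51²/82 = 155.296
  stratum 4: (90/990)²·(1 − 4/90)·58.81²/4 = 6.82831
V̂(ȳ_st) = 1368.41
SE(ȳ_st) = √1368.41 = 36.9921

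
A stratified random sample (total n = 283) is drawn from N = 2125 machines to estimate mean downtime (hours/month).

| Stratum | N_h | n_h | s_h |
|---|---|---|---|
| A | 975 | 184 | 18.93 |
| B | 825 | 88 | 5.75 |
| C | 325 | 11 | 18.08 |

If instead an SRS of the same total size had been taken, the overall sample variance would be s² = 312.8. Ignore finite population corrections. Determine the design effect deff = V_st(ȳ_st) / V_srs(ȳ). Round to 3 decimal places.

deff ≈ 1.051

V̂(ȳ_st) = Σ W_h² s_h²/n_h, with W_h = N_h/N and N = 2125:
  stratum A: (975/2125)²·18.93²/184 = 0.409991
  stratum B: (825/2125)²·5.75²/88 = 0.0566295
  stratum C: (325/2125)²·18.08²/11 = 0.695109
V_st = 1.16173
V_srs = s²/n = 312.8/283 = 1.1053
deff = V_st / V_srs = 1.16173/1.1053 = 1.0511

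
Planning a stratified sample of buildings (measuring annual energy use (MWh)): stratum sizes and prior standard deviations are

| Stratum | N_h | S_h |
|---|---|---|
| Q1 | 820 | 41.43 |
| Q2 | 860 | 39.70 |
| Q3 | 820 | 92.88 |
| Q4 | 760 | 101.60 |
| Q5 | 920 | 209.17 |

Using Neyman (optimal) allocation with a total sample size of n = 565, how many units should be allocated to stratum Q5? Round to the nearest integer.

263

Neyman allocation: n_h = n · N_h S_h / Σ N_i S_i, with n = 565.
  stratum Q1: N_h·S_h = 820·41.43 = 33972.60
  stratum Q2: N_h·S_h = 860·39.70 = 34142.00
  stratum Q3: N_h·S_h = 820·92.88 = 76161.60
  stratum Q4: N_h·S_h = 760·101.60 = 77216.00
  stratum Q5: N_h·S_h = 920·209.17 = 192436.40
Σ N_h S_h = 413928.60
n for stratum Q5 = 565·192436.40/413928.60 = 262.670 → 263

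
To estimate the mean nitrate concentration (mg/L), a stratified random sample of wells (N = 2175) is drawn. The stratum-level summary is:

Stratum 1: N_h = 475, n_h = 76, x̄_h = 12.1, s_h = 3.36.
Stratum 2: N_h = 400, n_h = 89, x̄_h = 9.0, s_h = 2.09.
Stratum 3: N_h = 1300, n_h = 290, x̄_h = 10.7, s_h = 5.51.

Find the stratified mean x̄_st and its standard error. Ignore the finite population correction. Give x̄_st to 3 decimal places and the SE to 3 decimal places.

x̄_st = Σ W_h x̄_h = (475·12.1 + 400·9.0 + 1300·10.7)/2175 = 10.69310
V̂(x̄_st) = Σ W_h² s_h²/n_h, with W_h = N_h/N and N = 2175:
  stratum 1: (475/2175)²·3.36²/76 = 0.0070849
  stratum 2: (400/2175)²·2.09²/89 = 0.00165998
  stratum 3: (1300/2175)²·5.51²/290 = 0.0374002
V̂(x̄_st) = 0.046145
SE(x̄_st) = √0.046145 = 0.214814

x̄_st ≈ 10.693, SE ≈ 0.215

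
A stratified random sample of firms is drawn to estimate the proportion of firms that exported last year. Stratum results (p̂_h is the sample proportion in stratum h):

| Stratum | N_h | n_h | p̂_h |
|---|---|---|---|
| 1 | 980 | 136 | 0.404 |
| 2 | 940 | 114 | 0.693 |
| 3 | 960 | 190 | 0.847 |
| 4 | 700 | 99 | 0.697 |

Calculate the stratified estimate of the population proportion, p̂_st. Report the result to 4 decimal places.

p̂_st ≈ 0.6560

N = 3580; stratum weights W_h = N_h/N.
p̂_st = Σ W_h p̂_h = (980·0.404 + 940·0.693 + 960·0.847 + 700·0.697)/3580 = 0.65597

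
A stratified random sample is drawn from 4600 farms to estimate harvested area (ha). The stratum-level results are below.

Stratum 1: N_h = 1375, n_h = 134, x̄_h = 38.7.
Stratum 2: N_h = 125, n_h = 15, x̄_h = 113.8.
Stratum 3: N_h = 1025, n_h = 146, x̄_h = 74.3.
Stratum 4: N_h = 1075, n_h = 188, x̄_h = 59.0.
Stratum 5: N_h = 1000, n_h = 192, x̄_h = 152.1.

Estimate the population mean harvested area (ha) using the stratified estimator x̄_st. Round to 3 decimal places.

x̄_st ≈ 78.070

N = Σ N_h = 4600. Stratum weights W_h = N_h/N.
x̄_st = (1375·38.7 + 125·113.8 + 1025·74.3 + 1075·59.0 + 1000·152.1) / 4600 = 78.06957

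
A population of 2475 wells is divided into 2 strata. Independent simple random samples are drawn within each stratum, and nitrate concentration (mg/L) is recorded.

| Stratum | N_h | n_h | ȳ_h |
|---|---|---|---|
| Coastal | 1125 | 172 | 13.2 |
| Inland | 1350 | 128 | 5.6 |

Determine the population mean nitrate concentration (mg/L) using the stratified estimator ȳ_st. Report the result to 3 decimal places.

N = Σ N_h = 2475. Stratum weights W_h = N_h/N.
ȳ_st = (1125·13.2 + 1350·5.6) / 2475 = 9.05455

ȳ_st ≈ 9.055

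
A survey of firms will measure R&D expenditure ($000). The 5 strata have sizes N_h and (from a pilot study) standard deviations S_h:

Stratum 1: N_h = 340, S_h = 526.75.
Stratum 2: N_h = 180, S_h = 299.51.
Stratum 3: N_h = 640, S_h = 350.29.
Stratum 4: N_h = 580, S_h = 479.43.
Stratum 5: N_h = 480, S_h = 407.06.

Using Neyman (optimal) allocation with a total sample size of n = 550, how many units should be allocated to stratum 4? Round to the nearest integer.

Neyman allocation: n_h = n · N_h S_h / Σ N_i S_i, with n = 550.
  stratum 1: N_h·S_h = 340·526.75 = 179095.00
  stratum 2: N_h·S_h = 180·299.51 = 53911.80
  stratum 3: N_h·S_h = 640·350.29 = 224185.60
  stratum 4: N_h·S_h = 580·479.43 = 278069.40
  stratum 5: N_h·S_h = 480·407.06 = 195388.80
Σ N_h S_h = 930650.60
n for stratum 4 = 550·278069.40/930650.60 = 164.335 → 164

164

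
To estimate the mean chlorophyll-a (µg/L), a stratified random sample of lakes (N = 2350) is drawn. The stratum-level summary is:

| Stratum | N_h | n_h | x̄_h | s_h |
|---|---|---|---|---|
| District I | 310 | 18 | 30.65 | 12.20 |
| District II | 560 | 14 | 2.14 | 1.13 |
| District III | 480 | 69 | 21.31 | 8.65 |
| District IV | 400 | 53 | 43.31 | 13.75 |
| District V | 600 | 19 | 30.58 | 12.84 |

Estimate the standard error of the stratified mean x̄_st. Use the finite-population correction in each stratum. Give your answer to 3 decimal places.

V̂(x̄_st) = Σ W_h² (1 − n_h/N_h) s_h²/n_h, with W_h = N_h/N and N = 2350:
  stratum District I: (310/2350)²·(1 − 18/310)·12.20²/18 = 0.135536
  stratum District II: (560/2350)²·(1 − 14/560)·1.13²/14 = 0.0050498
  stratum District III: (480/2350)²·(1 − 69/480)·8.65²/69 = 0.0387374
  stratum District IV: (400/2350)²·(1 − 53/400)·13.75²/53 = 0.0896568
  stratum District V: (600/2350)²·(1 − 19/600)·12.84²/19 = 0.547732
V̂(x̄_st) = 0.816712
SE(x̄_st) = √0.816712 = 0.903721

SE(x̄_st) ≈ 0.904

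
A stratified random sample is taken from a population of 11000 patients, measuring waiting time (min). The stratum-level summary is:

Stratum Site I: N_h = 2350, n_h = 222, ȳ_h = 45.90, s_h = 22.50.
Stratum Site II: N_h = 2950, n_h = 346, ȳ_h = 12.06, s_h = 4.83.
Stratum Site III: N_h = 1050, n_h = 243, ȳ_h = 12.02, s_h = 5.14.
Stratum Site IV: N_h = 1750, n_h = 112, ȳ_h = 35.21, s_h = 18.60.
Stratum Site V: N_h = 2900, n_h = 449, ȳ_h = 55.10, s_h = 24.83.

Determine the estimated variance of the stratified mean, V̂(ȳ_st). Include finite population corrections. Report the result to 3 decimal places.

V̂(ȳ_st) ≈ 0.253

V̂(ȳ_st) = Σ W_h² (1 − n_h/N_h) s_h²/n_h, with W_h = N_h/N and N = 11000:
  stratum Site I: (2350/11000)²·(1 − 222/2350)·22.50²/222 = 0.0942467
  stratum Site II: (2950/11000)²·(1 − 346/2950)·4.83²/346 = 0.00428051
  stratum Site III: (1050/11000)²·(1 − 243/1050)·5.14²/243 = 0.000761373
  stratum Site IV: (1750/11000)²·(1 − 112/1750)·18.60²/112 = 0.073177
  stratum Site V: (2900/11000)²·(1 − 449/2900)·24.83²/449 = 0.0806609
V̂(ȳ_st) = 0.253126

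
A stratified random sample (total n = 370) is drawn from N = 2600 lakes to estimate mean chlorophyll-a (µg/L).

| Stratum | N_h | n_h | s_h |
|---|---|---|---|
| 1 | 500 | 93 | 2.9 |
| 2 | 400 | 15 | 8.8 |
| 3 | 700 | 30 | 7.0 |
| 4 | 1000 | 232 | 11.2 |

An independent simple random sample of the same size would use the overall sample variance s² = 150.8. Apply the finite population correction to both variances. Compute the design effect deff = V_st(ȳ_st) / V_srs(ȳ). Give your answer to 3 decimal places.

deff ≈ 0.844

V̂(ȳ_st) = Σ W_h² (1 − n_h/N_h) s_h²/n_h, with W_h = N_h/N and N = 2600:
  stratum 1: (500/2600)²·(1 − 93/500)·2.9²/93 = 0.00272227
  stratum 2: (400/2600)²·(1 − 15/400)·8.8²/15 = 0.117611
  stratum 3: (700/2600)²·(1 − 30/700)·7.0²/30 = 0.113319
  stratum 4: (1000/2600)²·(1 − 232/1000)·11.2²/232 = 0.0614275
V_st = 0.295079
V_srs = (1 − 370/2600)·150.8/370 = 0.349568
deff = V_st / V_srs = 0.295079/0.349568 = 0.8441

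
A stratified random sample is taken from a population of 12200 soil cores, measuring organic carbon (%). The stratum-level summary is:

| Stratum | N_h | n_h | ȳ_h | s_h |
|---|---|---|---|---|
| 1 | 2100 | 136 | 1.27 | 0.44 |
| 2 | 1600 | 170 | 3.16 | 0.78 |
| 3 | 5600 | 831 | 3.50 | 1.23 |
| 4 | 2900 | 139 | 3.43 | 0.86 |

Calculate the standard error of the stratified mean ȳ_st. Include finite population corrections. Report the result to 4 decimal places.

V̂(ȳ_st) = Σ W_h² (1 − n_h/N_h) s_h²/n_h, with W_h = N_h/N and N = 12200:
  stratum 1: (2100/12200)²·(1 − 136/2100)·0.44²/136 = 3.94464e-05
  stratum 2: (1600/12200)²·(1 − 170/1600)·0.78²/170 = 5.50144e-05
  stratum 3: (5600/12200)²·(1 − 831/5600)·1.23²/831 = 0.000326667
  stratum 4: (2900/12200)²·(1 − 139/2900)·0.86²/139 = 0.000286238
V̂(ȳ_st) = 0.000707365
SE(ȳ_st) = √0.000707365 = 0.0265963

SE(ȳ_st) ≈ 0.0266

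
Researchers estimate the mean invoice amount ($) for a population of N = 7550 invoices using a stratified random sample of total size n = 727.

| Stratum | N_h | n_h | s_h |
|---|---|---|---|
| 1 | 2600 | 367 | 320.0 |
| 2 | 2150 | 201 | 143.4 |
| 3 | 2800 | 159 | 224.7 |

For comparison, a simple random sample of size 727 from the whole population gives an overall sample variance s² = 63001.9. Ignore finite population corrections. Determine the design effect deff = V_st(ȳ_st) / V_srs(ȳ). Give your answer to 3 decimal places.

V̂(ȳ_st) = Σ W_h² s_h²/n_h, with W_h = N_h/N and N = 7550:
  stratum 1: (2600/7550)²·320.0²/367 = 33.0892
  stratum 2: (2150/7550)²·143.4²/201 = 8.29632
  stratum 3: (2800/7550)²·224.7²/159 = 43.6748
V_st = 85.0604
V_srs = s²/n = 63001.9/727 = 86.6601
deff = V_st / V_srs = 85.0604/86.6601 = 0.9815

deff ≈ 0.982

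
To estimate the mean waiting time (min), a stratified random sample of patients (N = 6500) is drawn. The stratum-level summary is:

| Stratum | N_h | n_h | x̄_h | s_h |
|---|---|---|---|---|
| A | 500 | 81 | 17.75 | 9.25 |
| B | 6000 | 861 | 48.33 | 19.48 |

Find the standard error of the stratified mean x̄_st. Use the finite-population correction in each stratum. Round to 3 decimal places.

SE(x̄_st) ≈ 0.572

V̂(x̄_st) = Σ W_h² (1 − n_h/N_h) s_h²/n_h, with W_h = N_h/N and N = 6500:
  stratum A: (500/6500)²·(1 − 81/500)·9.25²/81 = 0.00523788
  stratum B: (6000/6500)²·(1 − 861/6000)·19.48²/861 = 0.321646
V̂(x̄_st) = 0.326884
SE(x̄_st) = √0.326884 = 0.571737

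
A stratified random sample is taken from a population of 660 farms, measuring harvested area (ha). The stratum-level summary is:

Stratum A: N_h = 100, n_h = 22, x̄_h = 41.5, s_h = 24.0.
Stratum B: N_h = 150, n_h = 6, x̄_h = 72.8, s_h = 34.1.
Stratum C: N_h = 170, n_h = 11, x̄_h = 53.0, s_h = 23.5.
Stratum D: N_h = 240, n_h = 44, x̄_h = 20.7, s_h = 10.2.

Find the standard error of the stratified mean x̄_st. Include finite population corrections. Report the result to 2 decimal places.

SE(x̄_st) ≈ 3.67

V̂(x̄_st) = Σ W_h² (1 − n_h/N_h) s_h²/n_h, with W_h = N_h/N and N = 660:
  stratum A: (100/660)²·(1 − 22/100)·24.0²/22 = 0.46882
  stratum B: (150/660)²·(1 − 6/150)·34.1²/6 = 9.61
  stratum C: (170/660)²·(1 − 11/170)·23.5²/11 = 3.11531
  stratum D: (240/660)²·(1 − 44/240)·10.2²/44 = 0.255345
V̂(x̄_st) = 13.4495
SE(x̄_st) = √13.4495 = 3.66735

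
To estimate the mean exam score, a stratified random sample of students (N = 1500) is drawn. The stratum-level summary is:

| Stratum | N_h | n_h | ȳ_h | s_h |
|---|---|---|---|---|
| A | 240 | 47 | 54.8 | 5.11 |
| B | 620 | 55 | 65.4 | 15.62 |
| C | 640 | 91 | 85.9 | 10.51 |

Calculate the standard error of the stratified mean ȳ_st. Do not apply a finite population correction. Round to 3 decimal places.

SE(ȳ_st) ≈ 0.997

V̂(ȳ_st) = Σ W_h² s_h²/n_h, with W_h = N_h/N and N = 1500:
  stratum A: (240/1500)²·5.11²/47 = 0.0142228
  stratum B: (620/1500)²·15.62²/55 = 0.75788
  stratum C: (640/1500)²·10.51²/91 = 0.220974
V̂(ȳ_st) = 0.993077
SE(ȳ_st) = √0.993077 = 0.996532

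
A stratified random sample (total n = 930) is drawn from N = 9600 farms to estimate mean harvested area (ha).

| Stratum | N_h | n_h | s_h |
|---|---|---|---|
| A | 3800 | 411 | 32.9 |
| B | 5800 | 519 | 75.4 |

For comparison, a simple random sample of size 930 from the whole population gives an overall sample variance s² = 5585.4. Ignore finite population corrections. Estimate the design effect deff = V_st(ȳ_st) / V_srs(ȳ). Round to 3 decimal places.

V̂(ȳ_st) = Σ W_h² s_h²/n_h, with W_h = N_h/N and N = 9600:
  stratum A: (3800/9600)²·32.9²/411 = 0.412643
  stratum B: (5800/9600)²·75.4²/519 = 3.99842
V_st = 4.41107
V_srs = s²/n = 5585.4/930 = 6.00581
deff = V_st / V_srs = 4.41107/6.00581 = 0.7345

deff ≈ 0.734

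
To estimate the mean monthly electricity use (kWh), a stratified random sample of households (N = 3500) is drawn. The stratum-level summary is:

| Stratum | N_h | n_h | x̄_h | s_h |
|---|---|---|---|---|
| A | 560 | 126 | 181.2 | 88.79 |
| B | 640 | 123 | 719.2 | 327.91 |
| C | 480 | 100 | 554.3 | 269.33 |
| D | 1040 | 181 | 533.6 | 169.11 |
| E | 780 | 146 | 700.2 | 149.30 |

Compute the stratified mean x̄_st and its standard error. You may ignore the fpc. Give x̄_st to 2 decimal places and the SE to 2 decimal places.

x̄_st = Σ W_h x̄_h = (560·181.2 + 640·719.2 + 480·554.3 + 1040·533.6 + 780·700.2)/3500 = 551.12114
V̂(x̄_st) = Σ W_h² s_h²/n_h, with W_h = N_h/N and N = 3500:
  stratum A: (560/3500)²·88.79²/126 = 1.60176
  stratum B: (640/3500)²·327.91²/123 = 29.2299
  stratum C: (480/3500)²·269.33²/100 = 13.6432
  stratum D: (1040/3500)²·169.11²/181 = 13.9505
  stratum E: (780/3500)²·149.30²/146 = 7.58263
V̂(x̄_st) = 66.0081
SE(x̄_st) = √66.0081 = 8.12453

x̄_st ≈ 551.12, SE ≈ 8.12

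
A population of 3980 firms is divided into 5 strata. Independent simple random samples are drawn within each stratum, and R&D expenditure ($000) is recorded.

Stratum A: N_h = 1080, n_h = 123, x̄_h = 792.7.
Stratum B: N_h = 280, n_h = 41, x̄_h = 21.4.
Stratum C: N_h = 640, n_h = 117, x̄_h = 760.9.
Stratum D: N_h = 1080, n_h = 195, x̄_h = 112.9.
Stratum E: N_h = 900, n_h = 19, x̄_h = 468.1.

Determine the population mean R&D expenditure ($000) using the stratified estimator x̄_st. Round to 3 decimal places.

x̄_st ≈ 475.454

N = Σ N_h = 3980. Stratum weights W_h = N_h/N.
x̄_st = (1080·792.7 + 280·21.4 + 640·760.9 + 1080·112.9 + 900·468.1) / 3980 = 475.45377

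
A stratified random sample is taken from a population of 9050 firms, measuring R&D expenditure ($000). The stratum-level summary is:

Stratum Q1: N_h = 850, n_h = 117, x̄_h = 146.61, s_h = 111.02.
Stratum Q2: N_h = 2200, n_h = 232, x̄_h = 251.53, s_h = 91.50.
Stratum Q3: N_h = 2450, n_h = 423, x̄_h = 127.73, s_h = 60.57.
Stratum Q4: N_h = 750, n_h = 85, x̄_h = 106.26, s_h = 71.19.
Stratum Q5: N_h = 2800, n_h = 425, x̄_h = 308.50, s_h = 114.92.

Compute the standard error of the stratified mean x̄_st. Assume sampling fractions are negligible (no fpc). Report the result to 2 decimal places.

V̂(x̄_st) = Σ W_h² s_h²/n_h, with W_h = N_h/N and N = 9050:
  stratum Q1: (850/9050)²·111.02²/117 = 0.929303
  stratum Q2: (2200/9050)²·91.50²/232 = 2.13257
  stratum Q3: (2450/9050)²·60.57²/423 = 0.635638
  stratum Q4: (750/9050)²·71.19²/85 = 0.409491
  stratum Q5: (2800/9050)²·114.92²/425 = 2.97455
V̂(x̄_st) = 7.08155
SE(x̄_st) = √7.08155 = 2.66112

SE(x̄_st) ≈ 2.66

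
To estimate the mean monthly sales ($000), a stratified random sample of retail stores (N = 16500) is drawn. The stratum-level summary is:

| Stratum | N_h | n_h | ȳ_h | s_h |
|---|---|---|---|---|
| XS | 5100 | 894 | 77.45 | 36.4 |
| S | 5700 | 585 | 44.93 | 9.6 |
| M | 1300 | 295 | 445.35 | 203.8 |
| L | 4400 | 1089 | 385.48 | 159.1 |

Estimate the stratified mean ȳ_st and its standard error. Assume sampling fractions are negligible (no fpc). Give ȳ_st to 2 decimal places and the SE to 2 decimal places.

ȳ_st = Σ W_h ȳ_h = (5100·77.45 + 5700·44.93 + 1300·445.35 + 4400·385.48)/16500 = 177.34321
V̂(ȳ_st) = Σ W_h² s_h²/n_h, with W_h = N_h/N and N = 16500:
  stratum XS: (5100/16500)²·36.4²/894 = 0.141592
  stratum S: (5700/16500)²·9.6²/585 = 0.0188005
  stratum M: (1300/16500)²·203.8²/295 = 0.873987
  stratum L: (4400/16500)²·159.1²/1089 = 1.65291
V̂(ȳ_st) = 2.68729
SE(ȳ_st) = √2.68729 = 1.6393

ȳ_st ≈ 177.34, SE ≈ 1.64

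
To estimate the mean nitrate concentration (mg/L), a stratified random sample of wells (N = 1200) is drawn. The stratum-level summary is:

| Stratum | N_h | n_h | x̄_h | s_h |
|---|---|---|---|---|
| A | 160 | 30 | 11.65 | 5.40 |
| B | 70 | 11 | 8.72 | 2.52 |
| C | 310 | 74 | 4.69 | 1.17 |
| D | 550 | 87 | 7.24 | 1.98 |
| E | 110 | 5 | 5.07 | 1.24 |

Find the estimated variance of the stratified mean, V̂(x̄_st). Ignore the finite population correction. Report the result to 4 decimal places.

V̂(x̄_st) = Σ W_h² s_h²/n_h, with W_h = N_h/N and N = 1200:
  stratum A: (160/1200)²·5.40²/30 = 0.01728
  stratum B: (70/1200)²·2.52²/11 = 0.00196445
  stratum C: (310/1200)²·1.17²/74 = 0.00123453
  stratum D: (550/1200)²·1.98²/87 = 0.00946616
  stratum E: (110/1200)²·1.24²/5 = 0.00258402
V̂(x̄_st) = 0.0325292

V̂(x̄_st) ≈ 0.0325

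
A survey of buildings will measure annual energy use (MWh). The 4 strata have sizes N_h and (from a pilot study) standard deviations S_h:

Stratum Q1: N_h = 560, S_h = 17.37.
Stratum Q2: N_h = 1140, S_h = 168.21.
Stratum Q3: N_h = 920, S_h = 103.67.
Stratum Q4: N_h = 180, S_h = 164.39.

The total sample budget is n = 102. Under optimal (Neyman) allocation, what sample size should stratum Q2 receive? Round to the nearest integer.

Neyman allocation: n_h = n · N_h S_h / Σ N_i S_i, with n = 102.
  stratum Q1: N_h·S_h = 560·17.37 = 9727.20
  stratum Q2: N_h·S_h = 1140·168.21 = 191759.40
  stratum Q3: N_h·S_h = 920·103.67 = 95376.40
  stratum Q4: N_h·S_h = 180·164.39 = 29590.20
Σ N_h S_h = 326453.20
n for stratum Q2 = 102·191759.40/326453.20 = 59.915 → 60

60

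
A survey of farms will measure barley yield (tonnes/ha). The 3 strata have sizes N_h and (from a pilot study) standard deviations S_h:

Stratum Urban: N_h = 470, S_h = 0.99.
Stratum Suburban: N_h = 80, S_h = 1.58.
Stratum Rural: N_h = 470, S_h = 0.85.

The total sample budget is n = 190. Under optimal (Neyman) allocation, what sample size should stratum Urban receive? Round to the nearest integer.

Neyman allocation: n_h = n · N_h S_h / Σ N_i S_i, with n = 190.
  stratum Urban: N_h·S_h = 470·0.99 = 465.30
  stratum Suburban: N_h·S_h = 80·1.58 = 126.40
  stratum Rural: N_h·S_h = 470·0.85 = 399.50
Σ N_h S_h = 991.20
n for stratum Urban = 190·465.30/991.20 = 89.192 → 89

89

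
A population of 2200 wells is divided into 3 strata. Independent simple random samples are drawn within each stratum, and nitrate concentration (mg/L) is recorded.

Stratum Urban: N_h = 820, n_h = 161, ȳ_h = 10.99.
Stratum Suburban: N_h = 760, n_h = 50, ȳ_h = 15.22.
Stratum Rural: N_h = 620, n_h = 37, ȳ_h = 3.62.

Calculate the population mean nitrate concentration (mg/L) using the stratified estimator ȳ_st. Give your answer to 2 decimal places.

N = Σ N_h = 2200. Stratum weights W_h = N_h/N.
ȳ_st = (820·10.99 + 760·15.22 + 620·3.62) / 2200 = 10.3743

ȳ_st ≈ 10.37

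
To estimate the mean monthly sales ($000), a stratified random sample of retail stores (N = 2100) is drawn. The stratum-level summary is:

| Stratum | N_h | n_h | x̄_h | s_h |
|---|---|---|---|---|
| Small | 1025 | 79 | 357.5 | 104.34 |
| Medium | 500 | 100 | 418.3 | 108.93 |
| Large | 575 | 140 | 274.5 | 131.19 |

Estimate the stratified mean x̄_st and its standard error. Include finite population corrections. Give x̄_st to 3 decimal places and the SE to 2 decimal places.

x̄_st = Σ W_h x̄_h = (1025·357.5 + 500·418.3 + 575·274.5)/2100 = 349.25000
V̂(x̄_st) = Σ W_h² (1 − n_h/N_h) s_h²/n_h, with W_h = N_h/N and N = 2100:
  stratum Small: (1025/2100)²·(1 − 79/1025)·104.34²/79 = 30.3006
  stratum Medium: (500/2100)²·(1 − 100/500)·108.93²/100 = 5.38129
  stratum Large: (575/2100)²·(1 − 140/575)·131.19²/140 = 6.97255
V̂(x̄_st) = 42.6544
SE(x̄_st) = √42.6544 = 6.53104

x̄_st ≈ 349.250, SE ≈ 6.53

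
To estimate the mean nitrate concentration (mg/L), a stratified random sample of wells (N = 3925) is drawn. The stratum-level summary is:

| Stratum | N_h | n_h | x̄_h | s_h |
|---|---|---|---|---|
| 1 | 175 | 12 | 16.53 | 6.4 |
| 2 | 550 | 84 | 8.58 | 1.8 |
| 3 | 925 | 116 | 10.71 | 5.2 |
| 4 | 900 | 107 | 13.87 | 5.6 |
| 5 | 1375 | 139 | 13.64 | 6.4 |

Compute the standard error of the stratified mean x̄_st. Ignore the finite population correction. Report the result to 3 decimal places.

SE(x̄_st) ≈ 0.268

V̂(x̄_st) = Σ W_h² s_h²/n_h, with W_h = N_h/N and N = 3925:
  stratum 1: (175/3925)²·6.4²/12 = 0.0067854
  stratum 2: (550/3925)²·1.8²/84 = 0.000757376
  stratum 3: (925/3925)²·5.2²/116 = 0.0129465
  stratum 4: (900/3925)²·5.6²/107 = 0.0154098
  stratum 5: (1375/3925)²·6.4²/139 = 0.0361636
V̂(x̄_st) = 0.0720627
SE(x̄_st) = √0.0720627 = 0.268445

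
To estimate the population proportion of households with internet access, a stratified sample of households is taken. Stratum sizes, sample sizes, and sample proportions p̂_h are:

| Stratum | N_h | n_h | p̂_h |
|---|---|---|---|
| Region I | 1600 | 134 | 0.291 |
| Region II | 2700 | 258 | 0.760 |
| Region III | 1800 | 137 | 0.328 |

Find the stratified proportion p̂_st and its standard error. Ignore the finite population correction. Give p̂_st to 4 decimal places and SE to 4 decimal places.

N = 6100; stratum weights W_h = N_h/N.
p̂_st = Σ W_h p̂_h = (1600·0.291 + 2700·0.760 + 1800·0.328)/6100 = 0.50951
V̂(p̂_st) = Σ W_h² p̂_h(1−p̂_h)/(n_h−1):
  stratum Region I: (1600/6100)²·0.291·0.709/133 = 0.000106725
  stratum Region II: (2700/6100)²·0.760·0.240/257 = 0.000139046
  stratum Region III: (1800/6100)²·0.328·0.672/136 = 0.00014112
V̂(p̂_st) = 0.000386892; SE = √V̂ = 0.0196696

p̂_st ≈ 0.5095, SE ≈ 0.0197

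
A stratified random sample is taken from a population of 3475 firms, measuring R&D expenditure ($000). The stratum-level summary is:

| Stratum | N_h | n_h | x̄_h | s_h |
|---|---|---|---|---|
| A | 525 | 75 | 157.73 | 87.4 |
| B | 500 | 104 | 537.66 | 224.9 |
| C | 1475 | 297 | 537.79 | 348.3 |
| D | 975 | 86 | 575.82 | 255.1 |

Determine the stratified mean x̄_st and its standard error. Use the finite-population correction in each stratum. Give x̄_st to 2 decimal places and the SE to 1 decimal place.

x̄_st = Σ W_h x̄_h = (525·157.73 + 500·537.66 + 1475·537.79 + 975·575.82)/3475 = 491.02245
V̂(x̄_st) = Σ W_h² (1 − n_h/N_h) s_h²/n_h, with W_h = N_h/N and N = 3475:
  stratum A: (525/3475)²·(1 − 75/525)·87.4²/75 = 1.99262
  stratum B: (500/3475)²·(1 − 104/500)·224.9²/104 = 7.97446
  stratum C: (1475/3475)²·(1 − 297/1475)·348.3²/297 = 58.773
  stratum D: (975/3475)²·(1 − 86/975)·255.1²/86 = 54.3149
V̂(x̄_st) = 123.055
SE(x̄_st) = √123.055 = 11.093

x̄_st ≈ 491.02, SE ≈ 11.1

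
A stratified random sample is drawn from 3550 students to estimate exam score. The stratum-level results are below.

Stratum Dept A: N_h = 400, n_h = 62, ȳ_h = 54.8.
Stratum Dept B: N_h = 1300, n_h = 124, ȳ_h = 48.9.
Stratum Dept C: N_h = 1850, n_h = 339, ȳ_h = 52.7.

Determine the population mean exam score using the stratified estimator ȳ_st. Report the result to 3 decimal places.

ȳ_st ≈ 51.545

N = Σ N_h = 3550. Stratum weights W_h = N_h/N.
ȳ_st = (400·54.8 + 1300·48.9 + 1850·52.7) / 3550 = 51.54507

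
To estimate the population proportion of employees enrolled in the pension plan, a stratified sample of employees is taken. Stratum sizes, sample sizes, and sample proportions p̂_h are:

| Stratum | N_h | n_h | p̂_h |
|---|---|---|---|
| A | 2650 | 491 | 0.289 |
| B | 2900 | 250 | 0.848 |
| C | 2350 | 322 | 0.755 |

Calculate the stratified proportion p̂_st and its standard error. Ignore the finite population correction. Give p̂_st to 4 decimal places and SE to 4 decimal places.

p̂_st ≈ 0.6328, SE ≈ 0.0130

N = 7900; stratum weights W_h = N_h/N.
p̂_st = Σ W_h p̂_h = (2650·0.289 + 2900·0.848 + 2350·0.755)/7900 = 0.63282
V̂(p̂_st) = Σ W_h² p̂_h(1−p̂_h)/(n_h−1):
  stratum A: (2650/7900)²·0.289·0.711/490 = 4.71855e-05
  stratum B: (2900/7900)²·0.848·0.152/249 = 6.97561e-05
  stratum C: (2350/7900)²·0.755·0.245/321 = 5.09905e-05
V̂(p̂_st) = 0.000167932; SE = √V̂ = 0.0129589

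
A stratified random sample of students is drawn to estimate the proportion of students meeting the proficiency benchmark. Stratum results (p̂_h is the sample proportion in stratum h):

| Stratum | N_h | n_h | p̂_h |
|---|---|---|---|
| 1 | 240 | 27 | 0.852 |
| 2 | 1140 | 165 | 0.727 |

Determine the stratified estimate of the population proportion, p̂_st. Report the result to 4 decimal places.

p̂_st ≈ 0.7487

N = 1380; stratum weights W_h = N_h/N.
p̂_st = Σ W_h p̂_h = (240·0.852 + 1140·0.727)/1380 = 0.74874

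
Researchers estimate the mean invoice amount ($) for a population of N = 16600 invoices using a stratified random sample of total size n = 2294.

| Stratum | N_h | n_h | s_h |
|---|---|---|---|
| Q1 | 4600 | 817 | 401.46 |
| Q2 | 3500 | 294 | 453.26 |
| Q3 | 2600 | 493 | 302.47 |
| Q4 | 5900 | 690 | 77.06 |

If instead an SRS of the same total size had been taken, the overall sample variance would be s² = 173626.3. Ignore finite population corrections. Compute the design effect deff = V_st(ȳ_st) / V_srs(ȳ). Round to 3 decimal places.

deff ≈ 0.685

V̂(ȳ_st) = Σ W_h² s_h²/n_h, with W_h = N_h/N and N = 16600:
  stratum Q1: (4600/16600)²·401.46²/817 = 15.1482
  stratum Q2: (3500/16600)²·453.26²/294 = 31.0647
  stratum Q3: (2600/16600)²·302.47²/493 = 4.55248
  stratum Q4: (5900/16600)²·77.06²/690 = 1.08717
V_st = 51.8526
V_srs = s²/n = 173626.3/2294 = 75.6871
deff = V_st / V_srs = 51.8526/75.6871 = 0.6851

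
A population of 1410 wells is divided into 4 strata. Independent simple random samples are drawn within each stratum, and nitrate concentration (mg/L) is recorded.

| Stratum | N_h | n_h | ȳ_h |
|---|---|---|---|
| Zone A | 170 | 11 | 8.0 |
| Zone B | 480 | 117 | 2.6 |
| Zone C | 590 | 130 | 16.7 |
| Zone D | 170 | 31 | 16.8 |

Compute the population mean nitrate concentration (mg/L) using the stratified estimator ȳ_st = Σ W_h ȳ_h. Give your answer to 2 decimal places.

N = Σ N_h = 1410. Stratum weights W_h = N_h/N.
ȳ_st = (170·8.0 + 480·2.6 + 590·16.7 + 170·16.8) / 1410 = 10.8631

ȳ_st ≈ 10.86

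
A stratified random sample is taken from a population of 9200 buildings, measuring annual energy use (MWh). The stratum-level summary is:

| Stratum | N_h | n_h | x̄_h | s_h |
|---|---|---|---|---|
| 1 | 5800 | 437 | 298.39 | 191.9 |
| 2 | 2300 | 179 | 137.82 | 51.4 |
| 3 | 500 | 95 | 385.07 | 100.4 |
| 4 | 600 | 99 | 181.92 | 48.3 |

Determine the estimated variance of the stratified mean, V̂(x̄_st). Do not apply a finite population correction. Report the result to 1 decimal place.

V̂(x̄_st) ≈ 34.8

V̂(x̄_st) = Σ W_h² s_h²/n_h, with W_h = N_h/N and N = 9200:
  stratum 1: (5800/9200)²·191.9²/437 = 33.4926
  stratum 2: (2300/9200)²·51.4²/179 = 0.922472
  stratum 3: (500/9200)²·100.4²/95 = 0.313407
  stratum 4: (600/9200)²·48.3²/99 = 0.100227
V̂(x̄_st) = 34.8287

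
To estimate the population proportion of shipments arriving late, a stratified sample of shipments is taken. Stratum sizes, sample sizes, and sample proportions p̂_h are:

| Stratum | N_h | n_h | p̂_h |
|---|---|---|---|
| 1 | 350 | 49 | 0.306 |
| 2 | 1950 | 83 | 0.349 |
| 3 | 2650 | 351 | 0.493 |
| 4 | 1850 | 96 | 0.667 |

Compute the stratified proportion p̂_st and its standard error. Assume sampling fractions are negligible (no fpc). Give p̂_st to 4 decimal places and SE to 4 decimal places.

N = 6800; stratum weights W_h = N_h/N.
p̂_st = Σ W_h p̂_h = (350·0.306 + 1950·0.349 + 2650·0.493 + 1850·0.667)/6800 = 0.48942
V̂(p̂_st) = Σ W_h² p̂_h(1−p̂_h)/(n_h−1):
  stratum 1: (350/6800)²·0.306·0.694/48 = 1.17208e-05
  stratum 2: (1950/6800)²·0.349·0.651/82 = 0.000227847
  stratum 3: (2650/6800)²·0.493·0.507/350 = 0.000108458
  stratum 4: (1850/6800)²·0.667·0.333/95 = 0.00017305
V̂(p̂_st) = 0.000521076; SE = √V̂ = 0.0228271

p̂_st ≈ 0.4894, SE ≈ 0.0228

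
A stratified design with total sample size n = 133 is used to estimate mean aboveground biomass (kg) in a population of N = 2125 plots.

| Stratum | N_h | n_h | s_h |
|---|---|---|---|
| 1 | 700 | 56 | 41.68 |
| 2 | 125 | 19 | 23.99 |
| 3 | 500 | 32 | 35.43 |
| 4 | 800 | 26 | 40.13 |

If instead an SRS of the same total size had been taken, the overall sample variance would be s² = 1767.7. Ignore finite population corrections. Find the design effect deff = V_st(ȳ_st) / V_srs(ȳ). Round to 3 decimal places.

V̂(ȳ_st) = Σ W_h² s_h²/n_h, with W_h = N_h/N and N = 2125:
  stratum 1: (700/2125)²·41.68²/56 = 3.36624
  stratum 2: (125/2125)²·23.99²/19 = 0.104812
  stratum 3: (500/2125)²·35.43²/32 = 2.17177
  stratum 4: (800/2125)²·40.13²/26 = 8.77864
V_st = 14.4215
V_srs = s²/n = 1767.7/133 = 13.291
deff = V_st / V_srs = 14.4215/13.291 = 1.0851

deff ≈ 1.085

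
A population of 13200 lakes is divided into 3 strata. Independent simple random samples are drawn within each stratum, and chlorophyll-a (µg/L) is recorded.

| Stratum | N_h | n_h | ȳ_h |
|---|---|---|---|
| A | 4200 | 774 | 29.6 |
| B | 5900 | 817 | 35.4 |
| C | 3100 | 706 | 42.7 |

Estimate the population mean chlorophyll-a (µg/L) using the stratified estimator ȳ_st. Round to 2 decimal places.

N = Σ N_h = 13200. Stratum weights W_h = N_h/N.
ȳ_st = (4200·29.6 + 5900·35.4 + 3100·42.7) / 13200 = 35.2689

ȳ_st ≈ 35.27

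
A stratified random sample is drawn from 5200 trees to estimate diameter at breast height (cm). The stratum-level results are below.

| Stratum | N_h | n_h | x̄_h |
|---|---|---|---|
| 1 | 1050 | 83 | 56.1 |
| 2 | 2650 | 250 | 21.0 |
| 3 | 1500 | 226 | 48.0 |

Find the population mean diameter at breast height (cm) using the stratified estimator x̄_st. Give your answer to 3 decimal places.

x̄_st ≈ 35.876

N = Σ N_h = 5200. Stratum weights W_h = N_h/N.
x̄_st = (1050·56.1 + 2650·21.0 + 1500·48.0) / 5200 = 35.87596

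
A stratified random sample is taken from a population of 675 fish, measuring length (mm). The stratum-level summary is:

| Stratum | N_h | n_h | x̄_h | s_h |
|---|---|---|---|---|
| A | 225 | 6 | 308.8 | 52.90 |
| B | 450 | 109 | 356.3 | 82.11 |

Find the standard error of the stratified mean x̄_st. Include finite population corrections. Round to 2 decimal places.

V̂(x̄_st) = Σ W_h² (1 − n_h/N_h) s_h²/n_h, with W_h = N_h/N and N = 675:
  stratum A: (225/675)²·(1 − 6/225)·52.90²/6 = 50.4405
  stratum B: (450/675)²·(1 − 109/450)·82.11²/109 = 20.8317
V̂(x̄_st) = 71.2722
SE(x̄_st) = √71.2722 = 8.44229

SE(x̄_st) ≈ 8.44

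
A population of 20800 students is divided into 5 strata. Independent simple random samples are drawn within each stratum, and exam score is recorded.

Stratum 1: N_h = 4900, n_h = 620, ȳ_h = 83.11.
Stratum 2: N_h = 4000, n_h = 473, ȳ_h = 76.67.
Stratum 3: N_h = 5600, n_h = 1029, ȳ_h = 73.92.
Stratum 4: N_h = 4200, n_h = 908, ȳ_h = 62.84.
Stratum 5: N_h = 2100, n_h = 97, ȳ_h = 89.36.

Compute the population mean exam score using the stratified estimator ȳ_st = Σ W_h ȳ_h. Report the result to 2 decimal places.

ȳ_st ≈ 75.94

N = Σ N_h = 20800. Stratum weights W_h = N_h/N.
ȳ_st = (4900·83.11 + 4000·76.67 + 5600·73.92 + 4200·62.84 + 2100·89.36) / 20800 = 75.9353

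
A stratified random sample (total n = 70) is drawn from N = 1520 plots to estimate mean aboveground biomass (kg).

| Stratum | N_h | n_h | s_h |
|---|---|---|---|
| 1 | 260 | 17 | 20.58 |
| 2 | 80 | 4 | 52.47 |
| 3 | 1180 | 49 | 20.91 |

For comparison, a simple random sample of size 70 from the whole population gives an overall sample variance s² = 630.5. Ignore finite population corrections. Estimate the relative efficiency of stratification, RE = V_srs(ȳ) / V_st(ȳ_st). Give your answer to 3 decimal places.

RE ≈ 1.124

V̂(ȳ_st) = Σ W_h² s_h²/n_h, with W_h = N_h/N and N = 1520:
  stratum 1: (260/1520)²·20.58²/17 = 0.728956
  stratum 2: (80/1520)²·52.47²/4 = 1.90658
  stratum 3: (1180/1520)²·20.91²/49 = 5.3776
V_st = 8.01314
V_srs = s²/n = 630.5/70 = 9.00714
Relative efficiency = V_srs / V_st = 9.00714/8.01314 = 1.1240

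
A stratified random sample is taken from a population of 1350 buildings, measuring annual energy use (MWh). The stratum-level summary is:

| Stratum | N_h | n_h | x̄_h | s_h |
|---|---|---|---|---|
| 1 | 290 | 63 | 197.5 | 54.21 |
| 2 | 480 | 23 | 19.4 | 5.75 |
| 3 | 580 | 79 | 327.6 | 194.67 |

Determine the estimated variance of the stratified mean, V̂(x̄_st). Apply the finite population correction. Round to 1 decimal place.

V̂(x̄_st) ≈ 78.3

V̂(x̄_st) = Σ W_h² (1 − n_h/N_h) s_h²/n_h, with W_h = N_h/N and N = 1350:
  stratum 1: (290/1350)²·(1 − 63/290)·54.21²/63 = 1.6849
  stratum 2: (480/1350)²·(1 − 23/480)·5.75²/23 = 0.173021
  stratum 3: (580/1350)²·(1 − 79/580)·194.67²/79 = 76.4837
V̂(x̄_st) = 78.3417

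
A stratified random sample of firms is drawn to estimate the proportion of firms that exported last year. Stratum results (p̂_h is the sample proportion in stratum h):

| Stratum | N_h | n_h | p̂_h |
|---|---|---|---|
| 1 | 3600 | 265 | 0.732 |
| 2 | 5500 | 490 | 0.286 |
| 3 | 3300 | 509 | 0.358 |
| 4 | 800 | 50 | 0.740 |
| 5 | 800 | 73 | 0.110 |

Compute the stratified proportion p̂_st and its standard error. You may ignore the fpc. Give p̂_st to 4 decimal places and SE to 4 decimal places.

N = 14000; stratum weights W_h = N_h/N.
p̂_st = Σ W_h p̂_h = (3600·0.732 + 5500·0.286 + 3300·0.358 + 800·0.740 + 800·0.110)/14000 = 0.43354
V̂(p̂_st) = Σ W_h² p̂_h(1−p̂_h)/(n_h−1):
  stratum 1: (3600/14000)²·0.732·0.268/264 = 4.9135e-05
  stratum 2: (5500/14000)²·0.286·0.714/489 = 6.44503e-05
  stratum 3: (3300/14000)²·0.358·0.642/508 = 2.51377e-05
  stratum 4: (800/14000)²·0.740·0.260/49 = 1.28213e-05
  stratum 5: (800/14000)²·0.110·0.890/72 = 4.43991e-06
V̂(p̂_st) = 0.000155984; SE = √V̂ = 0.0124894

p̂_st ≈ 0.4335, SE ≈ 0.0125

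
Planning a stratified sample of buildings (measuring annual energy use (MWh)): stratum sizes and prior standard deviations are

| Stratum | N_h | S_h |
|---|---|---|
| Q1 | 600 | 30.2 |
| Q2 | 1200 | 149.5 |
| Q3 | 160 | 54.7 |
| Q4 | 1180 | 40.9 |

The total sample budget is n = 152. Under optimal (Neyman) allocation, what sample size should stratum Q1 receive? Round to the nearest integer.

Neyman allocation: n_h = n · N_h S_h / Σ N_i S_i, with n = 152.
  stratum Q1: N_h·S_h = 600·30.2 = 18120.00
  stratum Q2: N_h·S_h = 1200·149.5 = 179400.00
  stratum Q3: N_h·S_h = 160·54.7 = 8752.00
  stratum Q4: N_h·S_h = 1180·40.9 = 48262.00
Σ N_h S_h = 254534.00
n for stratum Q1 = 152·18120.00/254534.00 = 10.821 → 11

11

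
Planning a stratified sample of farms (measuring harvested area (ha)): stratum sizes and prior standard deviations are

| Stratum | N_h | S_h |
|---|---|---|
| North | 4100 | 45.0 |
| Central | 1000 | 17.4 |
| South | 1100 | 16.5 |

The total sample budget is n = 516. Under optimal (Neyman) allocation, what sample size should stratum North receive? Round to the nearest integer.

Neyman allocation: n_h = n · N_h S_h / Σ N_i S_i, with n = 516.
  stratum North: N_h·S_h = 4100·45.0 = 184500.00
  stratum Central: N_h·S_h = 1000·17.4 = 17400.00
  stratum South: N_h·S_h = 1100·16.5 = 18150.00
Σ N_h S_h = 220050.00
n for stratum North = 516·184500.00/220050.00 = 432.638 → 433

433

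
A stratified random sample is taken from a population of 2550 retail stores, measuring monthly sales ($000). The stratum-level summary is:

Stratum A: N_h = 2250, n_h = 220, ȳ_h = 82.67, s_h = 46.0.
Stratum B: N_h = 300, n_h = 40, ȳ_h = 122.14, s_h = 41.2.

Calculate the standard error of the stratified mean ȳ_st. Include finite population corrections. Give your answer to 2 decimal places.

SE(ȳ_st) ≈ 2.70

V̂(ȳ_st) = Σ W_h² (1 − n_h/N_h) s_h²/n_h, with W_h = N_h/N and N = 2550:
  stratum A: (2250/2550)²·(1 − 220/2250)·46.0²/220 = 6.75602
  stratum B: (300/2550)²·(1 − 40/300)·41.2²/40 = 0.509036
V̂(ȳ_st) = 7.26506
SE(ȳ_st) = √7.26506 = 2.69538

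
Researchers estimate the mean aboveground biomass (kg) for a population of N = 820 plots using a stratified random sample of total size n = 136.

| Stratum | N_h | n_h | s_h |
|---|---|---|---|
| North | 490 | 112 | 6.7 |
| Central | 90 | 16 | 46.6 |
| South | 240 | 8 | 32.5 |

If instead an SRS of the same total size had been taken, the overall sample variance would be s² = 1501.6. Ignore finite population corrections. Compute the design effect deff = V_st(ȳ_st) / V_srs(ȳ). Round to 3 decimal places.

V̂(ȳ_st) = Σ W_h² s_h²/n_h, with W_h = N_h/N and N = 820:
  stratum North: (490/820)²·6.7²/112 = 0.143119
  stratum Central: (90/820)²·46.6²/16 = 1.63497
  stratum South: (240/820)²·32.5²/8 = 11.3102
V_st = 13.0883
V_srs = s²/n = 1501.6/136 = 11.0412
deff = V_st / V_srs = 13.0883/11.0412 = 1.1854

deff ≈ 1.185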